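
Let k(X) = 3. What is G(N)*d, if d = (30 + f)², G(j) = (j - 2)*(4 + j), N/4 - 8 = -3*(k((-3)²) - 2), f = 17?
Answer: 954288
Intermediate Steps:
N = 20 (N = 32 + 4*(-3*(3 - 2)) = 32 + 4*(-3*1) = 32 + 4*(-3) = 32 - 12 = 20)
G(j) = (-2 + j)*(4 + j)
d = 2209 (d = (30 + 17)² = 47² = 2209)
G(N)*d = (-8 + 20² + 2*20)*2209 = (-8 + 400 + 40)*2209 = 432*2209 = 954288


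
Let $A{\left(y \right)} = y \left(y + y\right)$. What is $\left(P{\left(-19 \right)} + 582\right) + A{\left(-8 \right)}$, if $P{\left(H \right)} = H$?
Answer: $691$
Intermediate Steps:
$A{\left(y \right)} = 2 y^{2}$ ($A{\left(y \right)} = y 2 y = 2 y^{2}$)
$\left(P{\left(-19 \right)} + 582\right) + A{\left(-8 \right)} = \left(-19 + 582\right) + 2 \left(-8\right)^{2} = 563 + 2 \cdot 64 = 563 + 128 = 691$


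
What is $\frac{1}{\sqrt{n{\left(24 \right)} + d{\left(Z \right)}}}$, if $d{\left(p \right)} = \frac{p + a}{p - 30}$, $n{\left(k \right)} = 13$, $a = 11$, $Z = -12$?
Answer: $\frac{\sqrt{22974}}{547} \approx 0.2771$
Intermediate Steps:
$d{\left(p \right)} = \frac{11 + p}{-30 + p}$ ($d{\left(p \right)} = \frac{p + 11}{p - 30} = \frac{11 + p}{-30 + p}$)
$\frac{1}{\sqrt{n{\left(24 \right)} + d{\left(Z \right)}}} = \frac{1}{\sqrt{13 + \frac{11 - 12}{-30 - 12}}} = \frac{1}{\sqrt{13 + \frac{1}{-42} \left(-1\right)}} = \frac{1}{\sqrt{13 - - \frac{1}{42}}} = \frac{1}{\sqrt{13 + \frac{1}{42}}} = \frac{1}{\sqrt{\frac{547}{42}}} = \frac{1}{\frac{1}{42} \sqrt{22974}} = \frac{\sqrt{22974}}{547}$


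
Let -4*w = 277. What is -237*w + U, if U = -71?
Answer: 65365/4 ≈ 16341.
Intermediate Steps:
w = -277/4 (w = -1/4*277 = -277/4 ≈ -69.250)
-237*w + U = -237*(-277/4) - 71 = 65649/4 - 71 = 65365/4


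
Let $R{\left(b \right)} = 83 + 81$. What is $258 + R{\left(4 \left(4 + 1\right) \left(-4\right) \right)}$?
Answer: $422$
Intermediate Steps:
$R{\left(b \right)} = 164$
$258 + R{\left(4 \left(4 + 1\right) \left(-4\right) \right)} = 258 + 164 = 422$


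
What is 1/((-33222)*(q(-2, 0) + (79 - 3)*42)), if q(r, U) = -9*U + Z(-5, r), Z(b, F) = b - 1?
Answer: -1/105845292 ≈ -9.4477e-9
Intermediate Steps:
Z(b, F) = -1 + b
q(r, U) = -6 - 9*U (q(r, U) = -9*U + (-1 - 5) = -9*U - 6 = -6 - 9*U)
1/((-33222)*(q(-2, 0) + (79 - 3)*42)) = 1/((-33222)*((-6 - 9*0) + (79 - 3)*42)) = -1/(33222*((-6 + 0) + 76*42)) = -1/(33222*(-6 + 3192)) = -1/33222/3186 = -1/33222*1/3186 = -1/105845292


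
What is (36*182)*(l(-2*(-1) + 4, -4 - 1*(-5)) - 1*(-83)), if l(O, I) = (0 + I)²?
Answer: 550368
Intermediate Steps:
l(O, I) = I²
(36*182)*(l(-2*(-1) + 4, -4 - 1*(-5)) - 1*(-83)) = (36*182)*((-4 - 1*(-5))² - 1*(-83)) = 6552*((-4 + 5)² + 83) = 6552*(1² + 83) = 6552*(1 + 83) = 6552*84 = 550368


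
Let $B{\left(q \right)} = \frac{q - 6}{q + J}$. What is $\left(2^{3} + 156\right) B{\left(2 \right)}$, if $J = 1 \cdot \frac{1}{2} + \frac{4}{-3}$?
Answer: $- \frac{3936}{7} \approx -562.29$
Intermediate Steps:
$J = - \frac{5}{6}$ ($J = 1 \cdot \frac{1}{2} + 4 \left(- \frac{1}{3}\right) = \frac{1}{2} - \frac{4}{3} = - \frac{5}{6} \approx -0.83333$)
$B{\left(q \right)} = \frac{-6 + q}{- \frac{5}{6} + q}$ ($B{\left(q \right)} = \frac{q - 6}{q - \frac{5}{6}} = \frac{-6 + q}{- \frac{5}{6} + q}$)
$\left(2^{3} + 156\right) B{\left(2 \right)} = \left(2^{3} + 156\right) \frac{6 \left(-6 + 2\right)}{-5 + 6 \cdot 2} = \left(8 + 156\right) 6 \frac{1}{-5 + 12} \left(-4\right) = 164 \cdot 6 \cdot \frac{1}{7} \left(-4\right) = 164 \left(- \frac{24}{7}\right) = - \frac{3936}{7}$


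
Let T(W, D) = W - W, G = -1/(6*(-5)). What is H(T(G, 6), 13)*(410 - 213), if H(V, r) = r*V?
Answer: 0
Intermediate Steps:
G = 1/30 (G = -1/(-30) = -1*(-1/30) = 1/30 ≈ 0.033333)
T(W, D) = 0
H(V, r) = V*r
H(T(G, 6), 13)*(410 - 213) = (0*13)*(410 - 213) = 0*197 = 0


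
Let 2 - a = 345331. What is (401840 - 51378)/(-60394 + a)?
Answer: -350462/405723 ≈ -0.86380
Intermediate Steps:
a = -345329 (a = 2 - 1*345331 = 2 - 345331 = -345329)
(401840 - 51378)/(-60394 + a) = (401840 - 51378)/(-60394 - 345329) = 350462/(-405723) = 350462*(-1/405723) = -350462/405723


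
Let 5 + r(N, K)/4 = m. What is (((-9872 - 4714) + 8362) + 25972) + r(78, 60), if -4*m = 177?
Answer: 19551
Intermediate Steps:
m = -177/4 (m = -1/4*177 = -177/4 ≈ -44.250)
r(N, K) = -197 (r(N, K) = -20 + 4*(-177/4) = -20 - 177 = -197)
(((-9872 - 4714) + 8362) + 25972) + r(78, 60) = (((-9872 - 4714) + 8362) + 25972) - 197 = ((-14586 + 8362) + 25972) - 197 = (-6224 + 25972) - 197 = 19748 - 197 = 19551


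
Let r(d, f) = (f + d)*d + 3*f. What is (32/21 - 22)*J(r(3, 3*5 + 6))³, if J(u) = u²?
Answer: -867660470156250/7 ≈ -1.2395e+14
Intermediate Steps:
r(d, f) = 3*f + d*(d + f) (r(d, f) = (d + f)*d + 3*f = d*(d + f) + 3*f = 3*f + d*(d + f))
(32/21 - 22)*J(r(3, 3*5 + 6))³ = (32/21 - 22)*((3² + 3*(3*5 + 6) + 3*(3*5 + 6))²)³ = (32*(1/21) - 22)*((9 + 3*(15 + 6) + 3*(15 + 6))²)³ = (32/21 - 22)*((9 + 3*21 + 3*21)²)³ = -430*(9 + 63 + 63)⁶/21 = -430*(135²)³/21 = -430/21*18225³ = -430/21*6053445140625 = -867660470156250/7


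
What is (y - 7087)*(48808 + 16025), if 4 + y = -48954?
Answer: -3633565485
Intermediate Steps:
y = -48958 (y = -4 - 48954 = -48958)
(y - 7087)*(48808 + 16025) = (-48958 - 7087)*(48808 + 16025) = -56045*64833 = -3633565485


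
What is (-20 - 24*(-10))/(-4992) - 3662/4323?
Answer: -1602647/1798368 ≈ -0.89117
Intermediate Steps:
(-20 - 24*(-10))/(-4992) - 3662/4323 = (-20 + 240)*(-1/4992) - 3662*1/4323 = 220*(-1/4992) - 3662/4323 = -55/1248 - 3662/4323 = -1602647/1798368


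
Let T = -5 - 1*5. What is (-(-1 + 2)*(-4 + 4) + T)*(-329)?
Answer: 3290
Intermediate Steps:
T = -10 (T = -5 - 5 = -10)
(-(-1 + 2)*(-4 + 4) + T)*(-329) = (-(-1 + 2)*(-4 + 4) - 10)*(-329) = (-0 - 10)*(-329) = (-1*0 - 10)*(-329) = (0 - 10)*(-329) = -10*(-329) = 3290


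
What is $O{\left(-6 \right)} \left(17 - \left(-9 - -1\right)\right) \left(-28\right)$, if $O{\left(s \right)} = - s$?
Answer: $-4200$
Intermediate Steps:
$O{\left(-6 \right)} \left(17 - \left(-9 - -1\right)\right) \left(-28\right) = \left(-1\right) \left(-6\right) \left(17 - \left(-9 - -1\right)\right) \left(-28\right) = 6 \left(17 - \left(-9 + 1\right)\right) \left(-28\right) = 6 \left(17 - -8\right) \left(-28\right) = 6 \left(17 + 8\right) \left(-28\right) = 6 \cdot 25 \left(-28\right) = 150 \left(-28\right) = -4200$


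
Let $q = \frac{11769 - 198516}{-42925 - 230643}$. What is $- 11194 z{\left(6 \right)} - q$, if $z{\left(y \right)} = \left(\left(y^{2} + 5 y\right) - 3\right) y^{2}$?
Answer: $- \frac{6945342382203}{273568} \approx -2.5388 \cdot 10^{7}$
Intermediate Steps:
$z{\left(y \right)} = y^{2} \left(-3 + y^{2} + 5 y\right)$ ($z{\left(y \right)} = \left(-3 + y^{2} + 5 y\right) y^{2} = y^{2} \left(-3 + y^{2} + 5 y\right)$)
$q = \frac{186747}{273568}$ ($q = - \frac{186747}{-273568} = \left(-186747\right) \left(- \frac{1}{273568}\right) = \frac{186747}{273568} \approx 0.68263$)
$- 11194 z{\left(6 \right)} - q = - 11194 \cdot 6^{2} \left(-3 + 6^{2} + 5 \cdot 6\right) - \frac{186747}{273568} = - 11194 \cdot 36 \left(-3 + 36 + 30\right) - \frac{186747}{273568} = - 11194 \cdot 36 \cdot 63 - \frac{186747}{273568} = \left(-11194\right) 2268 - \frac{186747}{273568} = -25387992 - \frac{186747}{273568} = - \frac{6945342382203}{273568}$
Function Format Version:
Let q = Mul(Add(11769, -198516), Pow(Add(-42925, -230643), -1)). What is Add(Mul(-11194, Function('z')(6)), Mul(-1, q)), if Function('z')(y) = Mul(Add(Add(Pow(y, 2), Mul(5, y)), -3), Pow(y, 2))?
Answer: Rational(-6945342382203, 273568) ≈ -2.5388e+7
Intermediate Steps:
Function('z')(y) = Mul(Pow(y, 2), Add(-3, Pow(y, 2), Mul(5, y))) (Function('z')(y) = Mul(Add(-3, Pow(y, 2), Mul(5, y)), Pow(y, 2)) = Mul(Pow(y, 2), Add(-3, Pow(y, 2), Mul(5, y))))
q = Rational(186747, 273568) (q = Mul(-186747, Pow(-273568, -1)) = Mul(-186747, Rational(-1, 273568)) = Rational(186747, 273568) ≈ 0.68263)
Add(Mul(-11194, Function('z')(6)), Mul(-1, q)) = Add(Mul(-11194, Mul(Pow(6, 2), Add(-3, Pow(6, 2), Mul(5, 6)))), Mul(-1, Rational(186747, 273568))) = Add(Mul(-11194, Mul(36, Add(-3, 36, 30))), Rational(-186747, 273568)) = Add(Mul(-11194, Mul(36, 63)), Rational(-186747, 273568)) = Add(Mul(-11194, 2268), Rational(-186747, 273568)) = Add(-25387992, Rational(-186747, 273568)) = Rational(-6945342382203, 273568)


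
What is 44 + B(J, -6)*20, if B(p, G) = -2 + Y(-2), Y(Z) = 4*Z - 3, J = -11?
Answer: -216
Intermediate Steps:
Y(Z) = -3 + 4*Z
B(p, G) = -13 (B(p, G) = -2 + (-3 + 4*(-2)) = -2 + (-3 - 8) = -2 - 11 = -13)
44 + B(J, -6)*20 = 44 - 13*20 = 44 - 260 = -216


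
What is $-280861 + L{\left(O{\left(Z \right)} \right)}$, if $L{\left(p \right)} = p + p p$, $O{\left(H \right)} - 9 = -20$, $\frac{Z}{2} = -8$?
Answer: $-280751$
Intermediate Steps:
$Z = -16$ ($Z = 2 \left(-8\right) = -16$)
$O{\left(H \right)} = -11$ ($O{\left(H \right)} = 9 - 20 = -11$)
$L{\left(p \right)} = p + p^{2}$
$-280861 + L{\left(O{\left(Z \right)} \right)} = -280861 - 11 \left(1 - 11\right) = -280861 - -110 = -280861 + 110 = -280751$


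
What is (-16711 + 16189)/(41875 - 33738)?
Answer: -522/8137 ≈ -0.064151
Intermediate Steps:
(-16711 + 16189)/(41875 - 33738) = -522/8137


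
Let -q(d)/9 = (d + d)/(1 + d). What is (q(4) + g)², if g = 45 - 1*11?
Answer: 9604/25 ≈ 384.16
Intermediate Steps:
g = 34 (g = 45 - 11 = 34)
q(d) = -18*d/(1 + d) (q(d) = -9*(d + d)/(1 + d) = -9*2*d/(1 + d) = -18*d/(1 + d))
(q(4) + g)² = (-18*4/(1 + 4) + 34)² = (-18*4/5 + 34)² = (-18*4*⅕ + 34)² = (-72/5 + 34)² = (98/5)² = 9604/25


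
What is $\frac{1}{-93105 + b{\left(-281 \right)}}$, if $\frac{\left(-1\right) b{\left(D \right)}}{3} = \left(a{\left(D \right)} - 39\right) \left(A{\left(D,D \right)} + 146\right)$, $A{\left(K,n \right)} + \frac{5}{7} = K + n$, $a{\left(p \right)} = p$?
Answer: $- \frac{7}{3452055} \approx -2.0278 \cdot 10^{-6}$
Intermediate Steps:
$A{\left(K,n \right)} = - \frac{5}{7} + K + n$ ($A{\left(K,n \right)} = - \frac{5}{7} + \left(K + n\right) = - \frac{5}{7} + K + n$)
$b{\left(D \right)} = - 3 \left(-39 + D\right) \left(\frac{1017}{7} + 2 D\right)$ ($b{\left(D \right)} = - 3 \left(D - 39\right) \left(\left(- \frac{5}{7} + D + D\right) + 146\right) = - 3 \left(-39 + D\right) \left(\left(- \frac{5}{7} + 2 D\right) + 146\right) = - 3 \left(-39 + D\right) \left(\frac{1017}{7} + 2 D\right)$)
$\frac{1}{-93105 + b{\left(-281 \right)}} = \frac{1}{-93105 - \left(- \frac{516042}{7} + 473766\right)} = \frac{1}{-93105 + \left(\frac{118989}{7} - 473766 + \frac{397053}{7}\right)} = \frac{1}{-93105 - \frac{2800320}{7}} = \frac{1}{- \frac{3452055}{7}} = - \frac{7}{3452055}$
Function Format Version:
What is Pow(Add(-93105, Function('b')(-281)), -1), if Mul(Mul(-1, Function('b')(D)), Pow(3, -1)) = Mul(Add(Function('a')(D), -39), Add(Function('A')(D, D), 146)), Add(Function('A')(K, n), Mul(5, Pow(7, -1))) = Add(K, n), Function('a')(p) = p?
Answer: Rational(-7, 3452055) ≈ -2.0278e-6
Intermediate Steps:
Function('A')(K, n) = Add(Rational(-5, 7), K, n) (Function('A')(K, n) = Add(Rational(-5, 7), Add(K, n)) = Add(Rational(-5, 7), K, n))
Function('b')(D) = Mul(-3, Add(-39, D), Add(Rational(1017, 7), Mul(2, D))) (Function('b')(D) = Mul(-3, Mul(Add(D, -39), Add(Add(Rational(-5, 7), D, D), 146))) = Mul(-3, Mul(Add(-39, D), Add(Add(Rational(-5, 7), Mul(2, D)), 146))) = Mul(-3, Mul(Add(-39, D), Add(Rational(1017, 7), Mul(2, D)))) = Mul(-3, Add(-39, D), Add(Rational(1017, 7), Mul(2, D))))
Pow(Add(-93105, Function('b')(-281)), -1) = Pow(Add(-93105, Add(Rational(118989, 7), Mul(-6, Pow(-281, 2)), Mul(Rational(-1413, 7), -281))), -1) = Pow(Add(-93105, Add(Rational(118989, 7), Mul(-6, 78961), Rational(397053, 7))), -1) = Pow(Add(-93105, Add(Rational(118989, 7), -473766, Rational(397053, 7))), -1) = Pow(Add(-93105, Rational(-2800320, 7)), -1) = Pow(Rational(-3452055, 7), -1) = Rational(-7, 3452055)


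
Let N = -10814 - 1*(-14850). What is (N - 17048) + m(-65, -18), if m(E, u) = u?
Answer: -13030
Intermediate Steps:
N = 4036 (N = -10814 + 14850 = 4036)
(N - 17048) + m(-65, -18) = (4036 - 17048) - 18 = -13012 - 18 = -13030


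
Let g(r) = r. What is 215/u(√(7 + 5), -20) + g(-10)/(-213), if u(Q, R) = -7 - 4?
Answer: -45685/2343 ≈ -19.499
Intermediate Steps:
u(Q, R) = -11
215/u(√(7 + 5), -20) + g(-10)/(-213) = 215/(-11) - 10/(-213) = 215*(-1/11) - 10*(-1/213) = -215/11 + 10/213 = -45685/2343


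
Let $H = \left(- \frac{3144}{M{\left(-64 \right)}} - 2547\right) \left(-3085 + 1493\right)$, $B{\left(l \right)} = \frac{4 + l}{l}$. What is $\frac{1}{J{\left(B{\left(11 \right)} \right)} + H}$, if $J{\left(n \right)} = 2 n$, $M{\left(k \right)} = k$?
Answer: $\frac{11}{43742817} \approx 2.5147 \cdot 10^{-7}$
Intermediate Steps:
$B{\left(l \right)} = \frac{4 + l}{l}$
$H = 3976617$ ($H = \left(- \frac{3144}{-64} - 2547\right) \left(-3085 + 1493\right) = \left(\left(-3144\right) \left(- \frac{1}{64}\right) - 2547\right) \left(-1592\right) = \left(\frac{393}{8} - 2547\right) \left(-1592\right) = \left(- \frac{19983}{8}\right) \left(-1592\right) = 3976617$)
$\frac{1}{J{\left(B{\left(11 \right)} \right)} + H} = \frac{1}{2 \frac{4 + 11}{11} + 3976617} = \frac{1}{2 \cdot \frac{1}{11} \cdot 15 + 3976617} = \frac{1}{2 \cdot \frac{15}{11} + 3976617} = \frac{1}{\frac{30}{11} + 3976617} = \frac{1}{\frac{43742817}{11}} = \frac{11}{43742817}$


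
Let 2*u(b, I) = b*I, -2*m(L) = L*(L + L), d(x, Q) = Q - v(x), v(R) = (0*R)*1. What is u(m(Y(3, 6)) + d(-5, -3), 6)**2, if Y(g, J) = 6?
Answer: 13689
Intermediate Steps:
v(R) = 0 (v(R) = 0*1 = 0)
d(x, Q) = Q (d(x, Q) = Q - 1*0 = Q + 0 = Q)
m(L) = -L**2 (m(L) = -L*(L + L)/2 = -L*2*L/2 = -L**2)
u(b, I) = I*b/2 (u(b, I) = (b*I)/2 = (I*b)/2 = I*b/2)
u(m(Y(3, 6)) + d(-5, -3), 6)**2 = ((1/2)*6*(-1*6**2 - 3))**2 = ((1/2)*6*(-1*36 - 3))**2 = ((1/2)*6*(-36 - 3))**2 = ((1/2)*6*(-39))**2 = (-117)**2 = 13689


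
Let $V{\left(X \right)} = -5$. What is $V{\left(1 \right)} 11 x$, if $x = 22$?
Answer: $-1210$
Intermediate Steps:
$V{\left(1 \right)} 11 x = \left(-5\right) 11 \cdot 22 = \left(-55\right) 22 = -1210$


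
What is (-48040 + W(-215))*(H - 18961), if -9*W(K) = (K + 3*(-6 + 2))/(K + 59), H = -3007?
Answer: 370426541404/351 ≈ 1.0553e+9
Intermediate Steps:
W(K) = -(-12 + K)/(9*(59 + K)) (W(K) = -(K + 3*(-6 + 2))/(9*(K + 59)) = -(K + 3*(-4))/(9*(59 + K)) = -(K - 12)/(9*(59 + K)) = -(-12 + K)/(9*(59 + K)))
(-48040 + W(-215))*(H - 18961) = (-48040 + (12 - 1*(-215))/(9*(59 - 215)))*(-3007 - 18961) = (-48040 + (⅑)*(12 + 215)/(-156))*(-21968) = (-48040 + (⅑)*(-1/156)*227)*(-21968) = (-48040 - 227/1404)*(-21968) = -67448387/1404*(-21968) = 370426541404/351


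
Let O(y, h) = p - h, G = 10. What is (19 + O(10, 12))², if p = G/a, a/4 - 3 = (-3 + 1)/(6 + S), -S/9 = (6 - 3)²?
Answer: 12623809/206116 ≈ 61.246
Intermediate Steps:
S = -81 (S = -9*(6 - 3)² = -9*3² = -9*9 = -81)
a = 908/75 (a = 12 + 4*((-3 + 1)/(6 - 81)) = 12 + 4*(-2/(-75)) = 12 + 4*(-2*(-1/75)) = 12 + 4*(2/75) = 12 + 8/75 = 908/75 ≈ 12.107)
p = 375/454 (p = 10/(908/75) = 10*(75/908) = 375/454 ≈ 0.82599)
O(y, h) = 375/454 - h
(19 + O(10, 12))² = (19 + (375/454 - 1*12))² = (19 + (375/454 - 12))² = (19 - 5073/454)² = (3553/454)² = 12623809/206116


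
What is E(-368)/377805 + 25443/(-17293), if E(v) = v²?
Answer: -7270605383/6533381865 ≈ -1.1128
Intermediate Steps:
E(-368)/377805 + 25443/(-17293) = (-368)²/377805 + 25443/(-17293) = 135424*(1/377805) + 25443*(-1/17293) = 135424/377805 - 25443/17293 = -7270605383/6533381865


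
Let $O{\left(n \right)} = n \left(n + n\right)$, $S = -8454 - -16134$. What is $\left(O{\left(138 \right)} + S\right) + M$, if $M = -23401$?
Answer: $22367$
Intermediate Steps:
$S = 7680$ ($S = -8454 + 16134 = 7680$)
$O{\left(n \right)} = 2 n^{2}$ ($O{\left(n \right)} = n 2 n = 2 n^{2}$)
$\left(O{\left(138 \right)} + S\right) + M = \left(2 \cdot 138^{2} + 7680\right) - 23401 = \left(2 \cdot 19044 + 7680\right) - 23401 = \left(38088 + 7680\right) - 23401 = 45768 - 23401 = 22367$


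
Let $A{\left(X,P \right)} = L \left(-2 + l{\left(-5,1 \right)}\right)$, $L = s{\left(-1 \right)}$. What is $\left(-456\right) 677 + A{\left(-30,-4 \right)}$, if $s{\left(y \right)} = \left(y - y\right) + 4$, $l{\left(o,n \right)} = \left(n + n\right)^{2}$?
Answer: $-308704$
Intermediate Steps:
$l{\left(o,n \right)} = 4 n^{2}$ ($l{\left(o,n \right)} = \left(2 n\right)^{2} = 4 n^{2}$)
$s{\left(y \right)} = 4$ ($s{\left(y \right)} = 0 + 4 = 4$)
$L = 4$
$A{\left(X,P \right)} = 8$ ($A{\left(X,P \right)} = 4 \left(-2 + 4 \cdot 1^{2}\right) = 4 \left(-2 + 4 \cdot 1\right) = 4 \left(-2 + 4\right) = 4 \cdot 2 = 8$)
$\left(-456\right) 677 + A{\left(-30,-4 \right)} = \left(-456\right) 677 + 8 = -308712 + 8 = -308704$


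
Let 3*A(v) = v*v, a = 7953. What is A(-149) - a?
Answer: -1658/3 ≈ -552.67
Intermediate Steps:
A(v) = v²/3 (A(v) = (v*v)/3 = v²/3)
A(-149) - a = (⅓)*(-149)² - 1*7953 = (⅓)*22201 - 7953 = 22201/3 - 7953 = -1658/3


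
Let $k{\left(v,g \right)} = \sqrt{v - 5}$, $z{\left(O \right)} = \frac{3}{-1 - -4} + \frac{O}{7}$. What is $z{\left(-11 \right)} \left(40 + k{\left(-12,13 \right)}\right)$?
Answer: $- \frac{160}{7} - \frac{4 i \sqrt{17}}{7} \approx -22.857 - 2.3561 i$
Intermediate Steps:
$z{\left(O \right)} = 1 + \frac{O}{7}$ ($z{\left(O \right)} = \frac{3}{-1 + 4} + O \frac{1}{7} = \frac{3}{3} + \frac{O}{7} = 3 \cdot \frac{1}{3} + \frac{O}{7} = 1 + \frac{O}{7}$)
$k{\left(v,g \right)} = \sqrt{-5 + v}$
$z{\left(-11 \right)} \left(40 + k{\left(-12,13 \right)}\right) = \left(1 + \frac{1}{7} \left(-11\right)\right) \left(40 + \sqrt{-5 - 12}\right) = \left(1 - \frac{11}{7}\right) \left(40 + \sqrt{-17}\right) = - \frac{4 \left(40 + i \sqrt{17}\right)}{7} = - \frac{160}{7} - \frac{4 i \sqrt{17}}{7}$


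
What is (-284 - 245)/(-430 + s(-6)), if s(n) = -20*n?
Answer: 529/310 ≈ 1.7065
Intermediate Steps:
(-284 - 245)/(-430 + s(-6)) = (-284 - 245)/(-430 - 20*(-6)) = -529/(-430 + 120) = -529/(-310) = -529*(-1/310) = 529/310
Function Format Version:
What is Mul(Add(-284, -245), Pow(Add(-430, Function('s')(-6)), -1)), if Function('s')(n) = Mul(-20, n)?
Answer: Rational(529, 310) ≈ 1.7065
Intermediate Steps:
Mul(Add(-284, -245), Pow(Add(-430, Function('s')(-6)), -1)) = Mul(Add(-284, -245), Pow(Add(-430, Mul(-20, -6)), -1)) = Mul(-529, Pow(Add(-430, 120), -1)) = Mul(-529, Pow(-310, -1)) = Mul(-529, Rational(-1, 310)) = Rational(529, 310)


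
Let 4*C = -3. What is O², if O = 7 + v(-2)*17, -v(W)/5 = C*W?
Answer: 58081/4 ≈ 14520.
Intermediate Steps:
C = -¾ (C = (¼)*(-3) = -¾ ≈ -0.75000)
v(W) = 15*W/4 (v(W) = -(-15)*W/4 = 15*W/4)
O = -241/2 (O = 7 + ((15/4)*(-2))*17 = 7 - 15/2*17 = 7 - 255/2 = -241/2 ≈ -120.50)
O² = (-241/2)² = 58081/4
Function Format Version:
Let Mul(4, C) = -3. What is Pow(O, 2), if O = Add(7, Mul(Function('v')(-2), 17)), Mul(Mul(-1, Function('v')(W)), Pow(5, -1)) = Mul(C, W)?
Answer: Rational(58081, 4) ≈ 14520.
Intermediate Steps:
C = Rational(-3, 4) (C = Mul(Rational(1, 4), -3) = Rational(-3, 4) ≈ -0.75000)
Function('v')(W) = Mul(Rational(15, 4), W) (Function('v')(W) = Mul(-5, Mul(Rational(-3, 4), W)) = Mul(Rational(15, 4), W))
O = Rational(-241, 2) (O = Add(7, Mul(Mul(Rational(15, 4), -2), 17)) = Add(7, Mul(Rational(-15, 2), 17)) = Add(7, Rational(-255, 2)) = Rational(-241, 2) ≈ -120.50)
Pow(O, 2) = Pow(Rational(-241, 2), 2) = Rational(58081, 4)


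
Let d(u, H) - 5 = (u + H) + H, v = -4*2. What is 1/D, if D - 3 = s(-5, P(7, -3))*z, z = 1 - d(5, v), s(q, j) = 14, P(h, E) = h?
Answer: 1/101 ≈ 0.0099010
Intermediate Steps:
v = -8
d(u, H) = 5 + u + 2*H (d(u, H) = 5 + ((u + H) + H) = 5 + ((H + u) + H) = 5 + (u + 2*H) = 5 + u + 2*H)
z = 7 (z = 1 - (5 + 5 + 2*(-8)) = 1 - (5 + 5 - 16) = 1 - 1*(-6) = 1 + 6 = 7)
D = 101 (D = 3 + 14*7 = 3 + 98 = 101)
1/D = 1/101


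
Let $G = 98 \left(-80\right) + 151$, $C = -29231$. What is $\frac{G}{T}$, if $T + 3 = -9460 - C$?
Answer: $- \frac{7689}{19768} \approx -0.38896$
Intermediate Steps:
$G = -7689$ ($G = -7840 + 151 = -7689$)
$T = 19768$ ($T = -3 - -19771 = -3 + \left(-9460 + 29231\right) = -3 + 19771 = 19768$)
$\frac{G}{T} = - \frac{7689}{19768}$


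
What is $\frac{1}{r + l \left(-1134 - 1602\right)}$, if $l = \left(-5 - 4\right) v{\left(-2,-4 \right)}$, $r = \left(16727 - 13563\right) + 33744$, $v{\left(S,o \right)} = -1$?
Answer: $\frac{1}{12284} \approx 8.1407 \cdot 10^{-5}$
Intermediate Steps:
$r = 36908$ ($r = 3164 + 33744 = 36908$)
$l = 9$ ($l = \left(-5 - 4\right) \left(-1\right) = \left(-9\right) \left(-1\right) = 9$)
$\frac{1}{r + l \left(-1134 - 1602\right)} = \frac{1}{36908 + 9 \left(-1134 - 1602\right)} = \frac{1}{36908 + 9 \left(-2736\right)} = \frac{1}{36908 - 24624} = \frac{1}{12284}$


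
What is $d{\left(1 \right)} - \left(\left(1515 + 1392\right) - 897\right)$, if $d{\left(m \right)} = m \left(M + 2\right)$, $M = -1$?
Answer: $-2009$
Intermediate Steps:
$d{\left(m \right)} = m$ ($d{\left(m \right)} = m \left(-1 + 2\right) = m 1 = m$)
$d{\left(1 \right)} - \left(\left(1515 + 1392\right) - 897\right) = 1 - \left(\left(1515 + 1392\right) - 897\right) = 1 - \left(2907 - 897\right) = 1 - 2010 = -2009$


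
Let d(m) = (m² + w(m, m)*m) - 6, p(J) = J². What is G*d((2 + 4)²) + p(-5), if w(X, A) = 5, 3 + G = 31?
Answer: 41185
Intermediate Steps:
G = 28 (G = -3 + 31 = 28)
d(m) = -6 + m² + 5*m (d(m) = (m² + 5*m) - 6 = -6 + m² + 5*m)
G*d((2 + 4)²) + p(-5) = 28*(-6 + ((2 + 4)²)² + 5*(2 + 4)²) + (-5)² = 28*(-6 + (6²)² + 5*6²) + 25 = 28*(-6 + 36² + 5*36) + 25 = 28*(-6 + 1296 + 180) + 25 = 28*1470 + 25 = 41160 + 25 = 41185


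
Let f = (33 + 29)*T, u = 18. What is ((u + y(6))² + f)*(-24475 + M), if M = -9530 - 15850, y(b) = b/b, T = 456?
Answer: -1427498215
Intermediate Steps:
y(b) = 1
f = 28272 (f = (33 + 29)*456 = 62*456 = 28272)
M = -25380
((u + y(6))² + f)*(-24475 + M) = ((18 + 1)² + 28272)*(-24475 - 25380) = (19² + 28272)*(-49855) = (361 + 28272)*(-49855) = 28633*(-49855) = -1427498215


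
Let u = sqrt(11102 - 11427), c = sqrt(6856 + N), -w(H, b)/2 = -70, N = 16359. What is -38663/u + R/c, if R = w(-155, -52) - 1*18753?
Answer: -18613*sqrt(23215)/23215 + 38663*I*sqrt(13)/65 ≈ -122.16 + 2144.6*I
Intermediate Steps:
w(H, b) = 140 (w(H, b) = -2*(-70) = 140)
R = -18613 (R = 140 - 1*18753 = 140 - 18753 = -18613)
c = sqrt(23215) (c = sqrt(6856 + 16359) = sqrt(23215) ≈ 152.36)
u = 5*I*sqrt(13) (u = sqrt(-325) = 5*I*sqrt(13) ≈ 18.028*I)
-38663/u + R/c = -38663*(-I*sqrt(13)/65) - 18613*sqrt(23215)/23215 = -(-38663)*I*sqrt(13)/65 - 18613*sqrt(23215)/23215 = 38663*I*sqrt(13)/65 - 18613*sqrt(23215)/23215 = -18613*sqrt(23215)/23215 + 38663*I*sqrt(13)/65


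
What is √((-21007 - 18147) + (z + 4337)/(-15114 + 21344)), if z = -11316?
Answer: I*√31014770730/890 ≈ 197.88*I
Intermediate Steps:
√((-21007 - 18147) + (z + 4337)/(-15114 + 21344)) = √((-21007 - 18147) + (-11316 + 4337)/(-15114 + 21344)) = √(-39154 - 6979/6230) = √(-39154 - 6979*1/6230) = √(-39154 - 997/890) = √(-34848057/890) = I*√31014770730/890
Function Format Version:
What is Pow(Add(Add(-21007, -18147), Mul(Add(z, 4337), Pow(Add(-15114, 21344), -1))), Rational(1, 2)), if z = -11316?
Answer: Mul(Rational(1, 890), I, Pow(31014770730, Rational(1, 2))) ≈ Mul(197.88, I)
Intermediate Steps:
Pow(Add(Add(-21007, -18147), Mul(Add(z, 4337), Pow(Add(-15114, 21344), -1))), Rational(1, 2)) = Pow(Add(Add(-21007, -18147), Mul(Add(-11316, 4337), Pow(Add(-15114, 21344), -1))), Rational(1, 2)) = Pow(Add(-39154, Mul(-6979, Pow(6230, -1))), Rational(1, 2)) = Pow(Add(-39154, Mul(-6979, Rational(1, 6230))), Rational(1, 2)) = Pow(Add(-39154, Rational(-997, 890)), Rational(1, 2)) = Pow(Rational(-34848057, 890), Rational(1, 2)) = Mul(Rational(1, 890), I, Pow(31014770730, Rational(1, 2)))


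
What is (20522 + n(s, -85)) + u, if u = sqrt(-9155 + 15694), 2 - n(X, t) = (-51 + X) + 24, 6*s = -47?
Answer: 123353/6 + sqrt(6539) ≈ 20640.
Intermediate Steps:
s = -47/6 (s = (1/6)*(-47) = -47/6 ≈ -7.8333)
n(X, t) = 29 - X (n(X, t) = 2 - ((-51 + X) + 24) = 2 - (-27 + X) = 2 + (27 - X) = 29 - X)
u = sqrt(6539) ≈ 80.864
(20522 + n(s, -85)) + u = (20522 + (29 - 1*(-47/6))) + sqrt(6539) = (20522 + (29 + 47/6)) + sqrt(6539) = (20522 + 221/6) + sqrt(6539) = 123353/6 + sqrt(6539)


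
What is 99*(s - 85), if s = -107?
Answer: -19008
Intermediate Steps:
99*(s - 85) = 99*(-107 - 85) = 99*(-192) = -19008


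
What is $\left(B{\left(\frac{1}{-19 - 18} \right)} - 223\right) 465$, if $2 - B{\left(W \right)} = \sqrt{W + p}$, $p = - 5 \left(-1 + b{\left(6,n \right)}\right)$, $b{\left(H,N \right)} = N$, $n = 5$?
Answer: $-102765 - \frac{465 i \sqrt{27417}}{37} \approx -1.0277 \cdot 10^{5} - 2080.9 i$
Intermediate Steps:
$p = -20$ ($p = - 5 \left(-1 + 5\right) = \left(-5\right) 4 = -20$)
$B{\left(W \right)} = 2 - \sqrt{-20 + W}$ ($B{\left(W \right)} = 2 - \sqrt{W - 20} = 2 - \sqrt{-20 + W}$)
$\left(B{\left(\frac{1}{-19 - 18} \right)} - 223\right) 465 = \left(\left(2 - \sqrt{-20 + \frac{1}{-19 - 18}}\right) - 223\right) 465 = \left(\left(2 - \sqrt{-20 + \frac{1}{-37}}\right) - 223\right) 465 = \left(\left(2 - \sqrt{-20 - \frac{1}{37}}\right) - 223\right) 465 = \left(\left(2 - \sqrt{- \frac{741}{37}}\right) - 223\right) 465 = \left(\left(2 - \frac{i \sqrt{27417}}{37}\right) - 223\right) 465 = \left(-221 - \frac{i \sqrt{27417}}{37}\right) 465 = -102765 - \frac{465 i \sqrt{27417}}{37}$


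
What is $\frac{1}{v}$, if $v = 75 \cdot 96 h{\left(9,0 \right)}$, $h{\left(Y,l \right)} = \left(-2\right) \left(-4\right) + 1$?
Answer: $\frac{1}{64800} \approx 1.5432 \cdot 10^{-5}$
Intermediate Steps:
$h{\left(Y,l \right)} = 9$ ($h{\left(Y,l \right)} = 8 + 1 = 9$)
$v = 64800$ ($v = 75 \cdot 96 \cdot 9 = 7200 \cdot 9 = 64800$)
$\frac{1}{v} = \frac{1}{64800}$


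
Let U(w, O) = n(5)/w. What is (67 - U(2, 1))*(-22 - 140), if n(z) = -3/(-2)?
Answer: -21465/2 ≈ -10733.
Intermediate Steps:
n(z) = 3/2 (n(z) = -3*(-½) = 3/2)
U(w, O) = 3/(2*w)
(67 - U(2, 1))*(-22 - 140) = (67 - 3/(2*2))*(-22 - 140) = (67 - 3/(2*2))*(-162) = (67 - 1*¾)*(-162) = (67 - ¾)*(-162) = (265/4)*(-162) = -21465/2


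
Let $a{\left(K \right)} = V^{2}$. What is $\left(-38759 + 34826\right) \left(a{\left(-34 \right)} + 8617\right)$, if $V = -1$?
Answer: $-33894594$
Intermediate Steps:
$a{\left(K \right)} = 1$ ($a{\left(K \right)} = \left(-1\right)^{2} = 1$)
$\left(-38759 + 34826\right) \left(a{\left(-34 \right)} + 8617\right) = \left(-38759 + 34826\right) \left(1 + 8617\right) = \left(-3933\right) 8618 = -33894594$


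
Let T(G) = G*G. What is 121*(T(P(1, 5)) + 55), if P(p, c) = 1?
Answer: 6776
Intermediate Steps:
T(G) = G**2
121*(T(P(1, 5)) + 55) = 121*(1**2 + 55) = 121*(1 + 55) = 121*56 = 6776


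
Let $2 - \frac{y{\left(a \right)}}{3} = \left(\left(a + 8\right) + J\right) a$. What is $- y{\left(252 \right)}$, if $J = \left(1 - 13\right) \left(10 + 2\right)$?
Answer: $87690$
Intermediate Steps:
$J = -144$ ($J = \left(-12\right) 12 = -144$)
$y{\left(a \right)} = 6 - 3 a \left(-136 + a\right)$ ($y{\left(a \right)} = 6 - 3 \left(\left(a + 8\right) - 144\right) a = 6 - 3 \left(\left(8 + a\right) - 144\right) a = 6 - 3 \left(-136 + a\right) a = 6 - 3 a \left(-136 + a\right)$)
$- y{\left(252 \right)} = - (6 - 3 \cdot 252^{2} + 408 \cdot 252) = - (6 - 190512 + 102816) = \left(-1\right) \left(-87690\right) = 87690$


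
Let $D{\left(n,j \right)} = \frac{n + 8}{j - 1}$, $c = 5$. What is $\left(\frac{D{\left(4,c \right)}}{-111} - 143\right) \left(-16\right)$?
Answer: $\frac{84672}{37} \approx 2288.4$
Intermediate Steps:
$D{\left(n,j \right)} = \frac{8 + n}{-1 + j}$
$\left(\frac{D{\left(4,c \right)}}{-111} - 143\right) \left(-16\right) = \left(\frac{\frac{1}{-1 + 5} \left(8 + 4\right)}{-111} - 143\right) \left(-16\right) = \left(\frac{1}{4} \cdot 12 \left(- \frac{1}{111}\right) - 143\right) \left(-16\right) = \left(3 \left(- \frac{1}{111}\right) - 143\right) \left(-16\right) = \left(- \frac{1}{37} - 143\right) \left(-16\right) = \left(- \frac{5292}{37}\right) \left(-16\right) = \frac{84672}{37}$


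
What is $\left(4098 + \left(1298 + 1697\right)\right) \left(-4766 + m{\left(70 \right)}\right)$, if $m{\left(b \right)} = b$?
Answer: $-33308728$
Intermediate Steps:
$\left(4098 + \left(1298 + 1697\right)\right) \left(-4766 + m{\left(70 \right)}\right) = \left(4098 + \left(1298 + 1697\right)\right) \left(-4766 + 70\right) = \left(4098 + 2995\right) \left(-4696\right) = 7093 \left(-4696\right) = -33308728$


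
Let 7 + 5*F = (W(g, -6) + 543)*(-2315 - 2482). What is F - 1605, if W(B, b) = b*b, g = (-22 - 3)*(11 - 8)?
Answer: -557099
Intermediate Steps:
g = -75 (g = -25*3 = -75)
W(B, b) = b²
F = -555494 (F = -7/5 + (((-6)² + 543)*(-2315 - 2482))/5 = -7/5 + ((36 + 543)*(-4797))/5 = -7/5 + (579*(-4797))/5 = -7/5 + (⅕)*(-2777463) = -7/5 - 2777463/5 = -555494)
F - 1605 = -555494 - 1605 = -557099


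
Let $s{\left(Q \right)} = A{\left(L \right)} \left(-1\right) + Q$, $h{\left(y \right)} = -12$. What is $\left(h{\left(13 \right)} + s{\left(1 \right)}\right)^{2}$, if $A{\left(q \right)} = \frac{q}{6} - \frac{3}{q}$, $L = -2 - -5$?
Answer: $\frac{441}{4} \approx 110.25$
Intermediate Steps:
$L = 3$ ($L = -2 + 5 = 3$)
$A{\left(q \right)} = - \frac{3}{q} + \frac{q}{6}$ ($A{\left(q \right)} = q \frac{1}{6} - \frac{3}{q} = \frac{q}{6} - \frac{3}{q} = - \frac{3}{q} + \frac{q}{6}$)
$s{\left(Q \right)} = \frac{1}{2} + Q$ ($s{\left(Q \right)} = \left(- \frac{3}{3} + \frac{1}{6} \cdot 3\right) \left(-1\right) + Q = \left(\left(-3\right) \frac{1}{3} + \frac{1}{2}\right) \left(-1\right) + Q = \left(-1 + \frac{1}{2}\right) \left(-1\right) + Q = \left(- \frac{1}{2}\right) \left(-1\right) + Q = \frac{1}{2} + Q$)
$\left(h{\left(13 \right)} + s{\left(1 \right)}\right)^{2} = \left(-12 + \left(\frac{1}{2} + 1\right)\right)^{2} = \left(-12 + \frac{3}{2}\right)^{2} = \left(- \frac{21}{2}\right)^{2} = \frac{441}{4}$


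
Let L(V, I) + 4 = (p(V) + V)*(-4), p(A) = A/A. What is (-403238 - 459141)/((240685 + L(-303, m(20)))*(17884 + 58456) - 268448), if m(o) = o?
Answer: -862379/18465537812 ≈ -4.6702e-5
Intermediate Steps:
p(A) = 1
L(V, I) = -8 - 4*V (L(V, I) = -4 + (1 + V)*(-4) = -4 + (-4 - 4*V) = -8 - 4*V)
(-403238 - 459141)/((240685 + L(-303, m(20)))*(17884 + 58456) - 268448) = (-403238 - 459141)/((240685 + (-8 - 4*(-303)))*(17884 + 58456) - 268448) = -862379/((240685 + (-8 + 1212))*76340 - 268448) = -862379/((240685 + 1204)*76340 - 268448) = -862379/(241889*76340 - 268448) = -862379/(18465806260 - 268448) = -862379/18465537812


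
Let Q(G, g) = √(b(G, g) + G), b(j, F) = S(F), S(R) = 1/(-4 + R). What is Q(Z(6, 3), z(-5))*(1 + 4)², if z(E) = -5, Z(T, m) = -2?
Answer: 25*I*√19/3 ≈ 36.324*I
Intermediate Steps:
b(j, F) = 1/(-4 + F)
Q(G, g) = √(G + 1/(-4 + g)) (Q(G, g) = √(1/(-4 + g) + G) = √(G + 1/(-4 + g)))
Q(Z(6, 3), z(-5))*(1 + 4)² = √((1 - 2*(-4 - 5))/(-4 - 5))*(1 + 4)² = √((1 - 2*(-9))/(-9))*5² = √(-(1 + 18)/9)*25 = √(-⅑*19)*25 = √(-19/9)*25 = (I*√19/3)*25 = 25*I*√19/3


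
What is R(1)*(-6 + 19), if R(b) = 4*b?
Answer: 52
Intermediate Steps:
R(1)*(-6 + 19) = (4*1)*(-6 + 19) = 4*13 = 52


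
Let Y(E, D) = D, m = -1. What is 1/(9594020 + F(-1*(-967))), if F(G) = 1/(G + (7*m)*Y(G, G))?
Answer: 5802/55664504039 ≈ 1.0423e-7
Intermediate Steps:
F(G) = -1/(6*G) (F(G) = 1/(G + (7*(-1))*G) = 1/(G - 7*G) = 1/(-6*G) = -1/(6*G))
1/(9594020 + F(-1*(-967))) = 1/(9594020 - 1/(6*((-1*(-967))))) = 1/(9594020 - ⅙/967) = 1/(9594020 - ⅙*1/967) = 1/(9594020 - 1/5802) = 1/(55664504039/5802) = 5802/55664504039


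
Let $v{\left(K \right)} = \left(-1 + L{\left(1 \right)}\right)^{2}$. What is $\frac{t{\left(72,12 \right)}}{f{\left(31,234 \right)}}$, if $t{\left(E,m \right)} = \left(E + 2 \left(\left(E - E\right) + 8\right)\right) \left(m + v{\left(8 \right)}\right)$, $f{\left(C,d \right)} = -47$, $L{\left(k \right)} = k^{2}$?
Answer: $- \frac{1056}{47} \approx -22.468$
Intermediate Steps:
$v{\left(K \right)} = 0$ ($v{\left(K \right)} = \left(-1 + 1^{2}\right)^{2} = \left(-1 + 1\right)^{2} = 0^{2} = 0$)
$t{\left(E,m \right)} = m \left(16 + E\right)$ ($t{\left(E,m \right)} = \left(E + 2 \left(\left(E - E\right) + 8\right)\right) \left(m + 0\right) = \left(E + 2 \left(0 + 8\right)\right) m = \left(E + 2 \cdot 8\right) m = \left(E + 16\right) m = \left(16 + E\right) m = m \left(16 + E\right)$)
$\frac{t{\left(72,12 \right)}}{f{\left(31,234 \right)}} = \frac{12 \left(16 + 72\right)}{-47} = 12 \cdot 88 \left(- \frac{1}{47}\right) = 1056 \left(- \frac{1}{47}\right) = - \frac{1056}{47}$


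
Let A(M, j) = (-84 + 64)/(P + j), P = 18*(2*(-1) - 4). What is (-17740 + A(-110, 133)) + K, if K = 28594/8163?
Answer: -723947782/40815 ≈ -17737.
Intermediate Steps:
P = -108 (P = 18*(-2 - 4) = 18*(-6) = -108)
K = 28594/8163 (K = 28594*(1/8163) = 28594/8163 ≈ 3.5029)
A(M, j) = -20/(-108 + j) (A(M, j) = (-84 + 64)/(-108 + j) = -20/(-108 + j))
(-17740 + A(-110, 133)) + K = (-17740 - 20/(-108 + 133)) + 28594/8163 = (-17740 - 20/25) + 28594/8163 = (-17740 - 20*1/25) + 28594/8163 = (-17740 - ⅘) + 28594/8163 = -88704/5 + 28594/8163 = -723947782/40815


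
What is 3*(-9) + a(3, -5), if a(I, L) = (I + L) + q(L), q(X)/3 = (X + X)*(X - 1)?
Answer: 151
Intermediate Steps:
q(X) = 6*X*(-1 + X) (q(X) = 3*((X + X)*(X - 1)) = 3*((2*X)*(-1 + X)) = 3*(2*X*(-1 + X)) = 6*X*(-1 + X))
a(I, L) = I + L + 6*L*(-1 + L) (a(I, L) = (I + L) + 6*L*(-1 + L) = I + L + 6*L*(-1 + L))
3*(-9) + a(3, -5) = 3*(-9) + (3 - 5 + 6*(-5)*(-1 - 5)) = -27 + (3 - 5 + 6*(-5)*(-6)) = -27 + (3 - 5 + 180) = -27 + 178 = 151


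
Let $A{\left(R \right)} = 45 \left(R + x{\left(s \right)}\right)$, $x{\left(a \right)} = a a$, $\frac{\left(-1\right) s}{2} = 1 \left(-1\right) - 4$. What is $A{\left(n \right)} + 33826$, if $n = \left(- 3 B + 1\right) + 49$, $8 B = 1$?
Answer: $\frac{324473}{8} \approx 40559.0$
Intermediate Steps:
$B = \frac{1}{8}$ ($B = \frac{1}{8} \cdot 1 = \frac{1}{8} \approx 0.125$)
$s = 10$ ($s = - 2 \left(1 \left(-1\right) - 4\right) = - 2 \left(-1 - 4\right) = \left(-2\right) \left(-5\right) = 10$)
$x{\left(a \right)} = a^{2}$
$n = \frac{397}{8}$ ($n = \left(\left(-3\right) \frac{1}{8} + 1\right) + 49 = \left(- \frac{3}{8} + 1\right) + 49 = \frac{5}{8} + 49 = \frac{397}{8} \approx 49.625$)
$A{\left(R \right)} = 4500 + 45 R$ ($A{\left(R \right)} = 45 \left(R + 10^{2}\right) = 45 \left(R + 100\right) = 45 \left(100 + R\right) = 4500 + 45 R$)
$A{\left(n \right)} + 33826 = \left(4500 + 45 \cdot \frac{397}{8}\right) + 33826 = \left(4500 + \frac{17865}{8}\right) + 33826 = \frac{53865}{8} + 33826 = \frac{324473}{8}$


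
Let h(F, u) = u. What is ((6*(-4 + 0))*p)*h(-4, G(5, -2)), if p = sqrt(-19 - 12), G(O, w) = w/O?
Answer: 48*I*sqrt(31)/5 ≈ 53.451*I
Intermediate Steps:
p = I*sqrt(31) (p = sqrt(-31) = I*sqrt(31) ≈ 5.5678*I)
((6*(-4 + 0))*p)*h(-4, G(5, -2)) = ((6*(-4 + 0))*(I*sqrt(31)))*(-2/5) = ((6*(-4))*(I*sqrt(31)))*(-2*1/5) = -24*I*sqrt(31)*(-2/5) = 48*I*sqrt(31)/5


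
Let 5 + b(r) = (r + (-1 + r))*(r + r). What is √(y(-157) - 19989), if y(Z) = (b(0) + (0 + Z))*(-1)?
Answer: 3*I*√2203 ≈ 140.81*I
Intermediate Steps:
b(r) = -5 + 2*r*(-1 + 2*r) (b(r) = -5 + (r + (-1 + r))*(r + r) = -5 + (-1 + 2*r)*(2*r) = -5 + 2*r*(-1 + 2*r))
y(Z) = 5 - Z (y(Z) = ((-5 - 2*0 + 4*0²) + (0 + Z))*(-1) = ((-5 + 0 + 4*0) + Z)*(-1) = ((-5 + 0 + 0) + Z)*(-1) = (-5 + Z)*(-1) = 5 - Z)
√(y(-157) - 19989) = √((5 - 1*(-157)) - 19989) = √((5 + 157) - 19989) = √(162 - 19989) = √(-19827) = 3*I*√2203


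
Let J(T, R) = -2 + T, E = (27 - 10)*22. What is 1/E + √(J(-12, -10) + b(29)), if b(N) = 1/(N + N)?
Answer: 1/374 + I*√47038/58 ≈ 0.0026738 + 3.7394*I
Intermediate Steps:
E = 374 (E = 17*22 = 374)
b(N) = 1/(2*N)
1/E + √(J(-12, -10) + b(29)) = 1/374 + √((-2 - 12) + (½)/29) = 1/374 + √(-14 + (½)*(1/29)) = 1/374 + √(-14 + 1/58) = 1/374 + √(-811/58) = 1/374 + I*√47038/58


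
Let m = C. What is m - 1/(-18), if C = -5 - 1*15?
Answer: -359/18 ≈ -19.944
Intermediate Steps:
C = -20 (C = -5 - 15 = -20)
m = -20
m - 1/(-18) = -20 - 1/(-18) = -20 - 1*(-1/18) = -20 + 1/18 = -359/18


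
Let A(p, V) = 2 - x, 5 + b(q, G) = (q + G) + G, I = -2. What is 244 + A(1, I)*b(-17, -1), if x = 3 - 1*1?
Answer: 244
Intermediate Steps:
x = 2 (x = 3 - 1 = 2)
b(q, G) = -5 + q + 2*G (b(q, G) = -5 + ((q + G) + G) = -5 + ((G + q) + G) = -5 + (q + 2*G) = -5 + q + 2*G)
A(p, V) = 0 (A(p, V) = 2 - 1*2 = 2 - 2 = 0)
244 + A(1, I)*b(-17, -1) = 244 + 0*(-5 - 17 + 2*(-1)) = 244 + 0*(-5 - 17 - 2) = 244 + 0*(-24) = 244 + 0 = 244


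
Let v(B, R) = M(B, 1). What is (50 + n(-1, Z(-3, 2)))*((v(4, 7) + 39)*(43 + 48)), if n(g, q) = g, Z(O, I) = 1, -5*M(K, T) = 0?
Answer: 173901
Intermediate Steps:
M(K, T) = 0 (M(K, T) = -⅕*0 = 0)
v(B, R) = 0
(50 + n(-1, Z(-3, 2)))*((v(4, 7) + 39)*(43 + 48)) = (50 - 1)*((0 + 39)*(43 + 48)) = 49*(39*91) = 49*3549 = 173901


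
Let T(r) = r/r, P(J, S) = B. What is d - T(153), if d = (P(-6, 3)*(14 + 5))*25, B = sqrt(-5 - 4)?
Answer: -1 + 1425*I ≈ -1.0 + 1425.0*I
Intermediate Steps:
B = 3*I (B = sqrt(-9) = 3*I ≈ 3.0*I)
P(J, S) = 3*I
T(r) = 1
d = 1425*I (d = ((3*I)*(14 + 5))*25 = ((3*I)*19)*25 = (57*I)*25 = 1425*I ≈ 1425.0*I)
d - T(153) = 1425*I - 1*1 = 1425*I - 1 = -1 + 1425*I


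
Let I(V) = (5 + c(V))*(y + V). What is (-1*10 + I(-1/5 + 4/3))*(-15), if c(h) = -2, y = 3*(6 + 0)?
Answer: -711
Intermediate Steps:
y = 18 (y = 3*6 = 18)
I(V) = 54 + 3*V (I(V) = (5 - 2)*(18 + V) = 3*(18 + V) = 54 + 3*V)
(-1*10 + I(-1/5 + 4/3))*(-15) = (-1*10 + (54 + 3*(-1/5 + 4/3)))*(-15) = (-10 + (54 + 3*(-1*1/5 + 4*(1/3))))*(-15) = (-10 + (54 + 3*(-1/5 + 4/3)))*(-15) = (-10 + (54 + 3*(17/15)))*(-15) = (-10 + (54 + 17/5))*(-15) = (-10 + 287/5)*(-15) = (237/5)*(-15) = -711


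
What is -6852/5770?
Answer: -3426/2885 ≈ -1.1875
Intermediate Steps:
-6852/5770 = -1*3426/2885 = -3426/2885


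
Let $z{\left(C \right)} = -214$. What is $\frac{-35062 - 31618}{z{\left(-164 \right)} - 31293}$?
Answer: $\frac{66680}{31507} \approx 2.1164$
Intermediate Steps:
$\frac{-35062 - 31618}{z{\left(-164 \right)} - 31293} = \frac{-35062 - 31618}{-214 - 31293} = - \frac{66680}{-214 - 31293} = - \frac{66680}{-31507} = \left(-66680\right) \left(- \frac{1}{31507}\right) = \frac{66680}{31507}$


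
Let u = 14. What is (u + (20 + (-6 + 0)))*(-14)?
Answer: -392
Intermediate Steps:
(u + (20 + (-6 + 0)))*(-14) = (14 + (20 + (-6 + 0)))*(-14) = (14 + (20 - 6))*(-14) = (14 + 14)*(-14) = 28*(-14) = -392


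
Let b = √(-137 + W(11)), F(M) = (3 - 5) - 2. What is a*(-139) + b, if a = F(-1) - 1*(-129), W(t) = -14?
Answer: -17375 + I*√151 ≈ -17375.0 + 12.288*I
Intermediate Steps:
F(M) = -4 (F(M) = -2 - 2 = -4)
a = 125 (a = -4 - 1*(-129) = -4 + 129 = 125)
b = I*√151 (b = √(-137 - 14) = √(-151) = I*√151 ≈ 12.288*I)
a*(-139) + b = 125*(-139) + I*√151 = -17375 + I*√151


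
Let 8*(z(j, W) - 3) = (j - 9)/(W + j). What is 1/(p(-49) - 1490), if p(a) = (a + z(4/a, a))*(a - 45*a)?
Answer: -962/96792721 ≈ -9.9388e-6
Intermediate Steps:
z(j, W) = 3 + (-9 + j)/(8*(W + j)) (z(j, W) = 3 + ((j - 9)/(W + j))/8 = 3 + ((-9 + j)/(W + j))/8 = 3 + (-9 + j)/(8*(W + j)))
p(a) = -44*a*(a + (-9 + 24*a + 100/a)/(8*(a + 4/a))) (p(a) = (a + (-9 + 24*a + 25*(4/a))/(8*(a + 4/a)))*(a - 45*a) = (a + (-9 + 24*a + 100/a)/(8*(a + 4/a)))*(-44*a) = -44*a*(a + (-9 + 24*a + 100/a)/(8*(a + 4/a))))
1/(p(-49) - 1490) = 1/((11/2)*(-49)*(-100 - 24*(-49)² - 23*(-49) - 8*(-49)³)/(4 + (-49)²) - 1490) = 1/((11/2)*(-49)*(-100 - 24*2401 + 1127 - 8*(-117649))/(4 + 2401) - 1490) = 1/((11/2)*(-49)*(-100 - 57624 + 1127 + 941192)/2405 - 1490) = 1/((11/2)*(-49)*(1/2405)*884595 - 1490) = 1/(-95359341/962 - 1490) = 1/(-96792721/962) = -962/96792721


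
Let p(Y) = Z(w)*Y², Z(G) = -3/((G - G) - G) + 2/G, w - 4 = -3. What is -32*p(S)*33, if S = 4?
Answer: -84480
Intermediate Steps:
w = 1 (w = 4 - 3 = 1)
Z(G) = 5/G (Z(G) = -3/(0 - G) + 2/G = -3*(-1/G) + 2/G = -(-3)/G + 2/G = 3/G + 2/G = 5/G)
p(Y) = 5*Y² (p(Y) = (5/1)*Y² = (5*1)*Y² = 5*Y²)
-32*p(S)*33 = -160*4²*33 = -160*16*33 = -32*80*33 = -2560*33 = -84480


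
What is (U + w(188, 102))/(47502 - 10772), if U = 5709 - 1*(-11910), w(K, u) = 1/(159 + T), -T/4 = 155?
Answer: 4061179/8466265 ≈ 0.47969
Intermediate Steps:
T = -620 (T = -4*155 = -620)
w(K, u) = -1/461 (w(K, u) = 1/(159 - 620) = 1/(-461) = -1/461)
U = 17619 (U = 5709 + 11910 = 17619)
(U + w(188, 102))/(47502 - 10772) = (17619 - 1/461)/(47502 - 10772) = (8122358/461)/36730 = (8122358/461)*(1/36730) = 4061179/8466265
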